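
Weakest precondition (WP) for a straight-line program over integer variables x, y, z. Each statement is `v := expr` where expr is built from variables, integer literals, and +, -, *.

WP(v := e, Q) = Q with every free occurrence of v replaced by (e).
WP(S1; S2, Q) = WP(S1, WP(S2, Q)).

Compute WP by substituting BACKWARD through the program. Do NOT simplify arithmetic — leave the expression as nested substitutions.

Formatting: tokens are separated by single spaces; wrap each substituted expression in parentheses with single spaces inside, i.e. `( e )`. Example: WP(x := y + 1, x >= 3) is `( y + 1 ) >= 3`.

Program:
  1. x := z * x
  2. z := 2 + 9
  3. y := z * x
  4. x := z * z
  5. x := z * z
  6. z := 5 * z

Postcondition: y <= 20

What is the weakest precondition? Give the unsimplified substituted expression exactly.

post: y <= 20
stmt 6: z := 5 * z  -- replace 0 occurrence(s) of z with (5 * z)
  => y <= 20
stmt 5: x := z * z  -- replace 0 occurrence(s) of x with (z * z)
  => y <= 20
stmt 4: x := z * z  -- replace 0 occurrence(s) of x with (z * z)
  => y <= 20
stmt 3: y := z * x  -- replace 1 occurrence(s) of y with (z * x)
  => ( z * x ) <= 20
stmt 2: z := 2 + 9  -- replace 1 occurrence(s) of z with (2 + 9)
  => ( ( 2 + 9 ) * x ) <= 20
stmt 1: x := z * x  -- replace 1 occurrence(s) of x with (z * x)
  => ( ( 2 + 9 ) * ( z * x ) ) <= 20

Answer: ( ( 2 + 9 ) * ( z * x ) ) <= 20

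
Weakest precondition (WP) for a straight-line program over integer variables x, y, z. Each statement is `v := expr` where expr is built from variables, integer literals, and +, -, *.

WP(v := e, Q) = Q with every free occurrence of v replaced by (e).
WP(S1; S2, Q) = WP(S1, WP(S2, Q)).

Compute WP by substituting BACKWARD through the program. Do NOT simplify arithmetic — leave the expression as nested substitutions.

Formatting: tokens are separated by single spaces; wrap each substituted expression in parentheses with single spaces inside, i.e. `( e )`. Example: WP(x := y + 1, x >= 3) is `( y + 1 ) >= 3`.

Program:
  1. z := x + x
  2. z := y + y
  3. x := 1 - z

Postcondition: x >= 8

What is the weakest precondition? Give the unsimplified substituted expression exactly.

Answer: ( 1 - ( y + y ) ) >= 8

Derivation:
post: x >= 8
stmt 3: x := 1 - z  -- replace 1 occurrence(s) of x with (1 - z)
  => ( 1 - z ) >= 8
stmt 2: z := y + y  -- replace 1 occurrence(s) of z with (y + y)
  => ( 1 - ( y + y ) ) >= 8
stmt 1: z := x + x  -- replace 0 occurrence(s) of z with (x + x)
  => ( 1 - ( y + y ) ) >= 8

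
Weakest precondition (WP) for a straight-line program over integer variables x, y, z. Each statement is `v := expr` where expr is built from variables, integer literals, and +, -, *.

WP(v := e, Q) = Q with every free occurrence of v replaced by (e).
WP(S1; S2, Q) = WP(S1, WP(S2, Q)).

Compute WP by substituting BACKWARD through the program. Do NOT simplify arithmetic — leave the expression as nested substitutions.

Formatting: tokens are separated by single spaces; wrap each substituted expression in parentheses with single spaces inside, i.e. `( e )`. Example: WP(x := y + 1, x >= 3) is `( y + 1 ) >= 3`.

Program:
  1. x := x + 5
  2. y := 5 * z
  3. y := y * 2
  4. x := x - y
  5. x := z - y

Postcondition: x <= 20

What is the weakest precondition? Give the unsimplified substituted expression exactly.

Answer: ( z - ( ( 5 * z ) * 2 ) ) <= 20

Derivation:
post: x <= 20
stmt 5: x := z - y  -- replace 1 occurrence(s) of x with (z - y)
  => ( z - y ) <= 20
stmt 4: x := x - y  -- replace 0 occurrence(s) of x with (x - y)
  => ( z - y ) <= 20
stmt 3: y := y * 2  -- replace 1 occurrence(s) of y with (y * 2)
  => ( z - ( y * 2 ) ) <= 20
stmt 2: y := 5 * z  -- replace 1 occurrence(s) of y with (5 * z)
  => ( z - ( ( 5 * z ) * 2 ) ) <= 20
stmt 1: x := x + 5  -- replace 0 occurrence(s) of x with (x + 5)
  => ( z - ( ( 5 * z ) * 2 ) ) <= 20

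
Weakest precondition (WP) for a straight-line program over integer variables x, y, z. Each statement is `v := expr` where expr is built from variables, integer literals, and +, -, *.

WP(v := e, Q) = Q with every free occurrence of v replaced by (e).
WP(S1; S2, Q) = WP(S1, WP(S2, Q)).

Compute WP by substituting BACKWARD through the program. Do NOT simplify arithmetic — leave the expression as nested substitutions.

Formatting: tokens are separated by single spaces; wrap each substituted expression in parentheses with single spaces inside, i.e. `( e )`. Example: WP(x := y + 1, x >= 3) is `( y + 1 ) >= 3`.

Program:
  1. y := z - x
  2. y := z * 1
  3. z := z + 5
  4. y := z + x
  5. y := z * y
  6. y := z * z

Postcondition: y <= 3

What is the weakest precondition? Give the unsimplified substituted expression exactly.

Answer: ( ( z + 5 ) * ( z + 5 ) ) <= 3

Derivation:
post: y <= 3
stmt 6: y := z * z  -- replace 1 occurrence(s) of y with (z * z)
  => ( z * z ) <= 3
stmt 5: y := z * y  -- replace 0 occurrence(s) of y with (z * y)
  => ( z * z ) <= 3
stmt 4: y := z + x  -- replace 0 occurrence(s) of y with (z + x)
  => ( z * z ) <= 3
stmt 3: z := z + 5  -- replace 2 occurrence(s) of z with (z + 5)
  => ( ( z + 5 ) * ( z + 5 ) ) <= 3
stmt 2: y := z * 1  -- replace 0 occurrence(s) of y with (z * 1)
  => ( ( z + 5 ) * ( z + 5 ) ) <= 3
stmt 1: y := z - x  -- replace 0 occurrence(s) of y with (z - x)
  => ( ( z + 5 ) * ( z + 5 ) ) <= 3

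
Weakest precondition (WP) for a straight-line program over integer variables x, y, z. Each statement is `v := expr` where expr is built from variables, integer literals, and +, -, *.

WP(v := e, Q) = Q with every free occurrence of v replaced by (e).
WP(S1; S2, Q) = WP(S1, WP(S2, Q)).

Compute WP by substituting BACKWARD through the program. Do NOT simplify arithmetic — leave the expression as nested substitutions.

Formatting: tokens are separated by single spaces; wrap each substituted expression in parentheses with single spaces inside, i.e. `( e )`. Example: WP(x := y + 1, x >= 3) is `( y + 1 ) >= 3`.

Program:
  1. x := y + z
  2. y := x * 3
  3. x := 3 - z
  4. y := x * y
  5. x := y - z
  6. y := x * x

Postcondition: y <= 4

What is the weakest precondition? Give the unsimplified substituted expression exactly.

Answer: ( ( ( ( 3 - z ) * ( ( y + z ) * 3 ) ) - z ) * ( ( ( 3 - z ) * ( ( y + z ) * 3 ) ) - z ) ) <= 4

Derivation:
post: y <= 4
stmt 6: y := x * x  -- replace 1 occurrence(s) of y with (x * x)
  => ( x * x ) <= 4
stmt 5: x := y - z  -- replace 2 occurrence(s) of x with (y - z)
  => ( ( y - z ) * ( y - z ) ) <= 4
stmt 4: y := x * y  -- replace 2 occurrence(s) of y with (x * y)
  => ( ( ( x * y ) - z ) * ( ( x * y ) - z ) ) <= 4
stmt 3: x := 3 - z  -- replace 2 occurrence(s) of x with (3 - z)
  => ( ( ( ( 3 - z ) * y ) - z ) * ( ( ( 3 - z ) * y ) - z ) ) <= 4
stmt 2: y := x * 3  -- replace 2 occurrence(s) of y with (x * 3)
  => ( ( ( ( 3 - z ) * ( x * 3 ) ) - z ) * ( ( ( 3 - z ) * ( x * 3 ) ) - z ) ) <= 4
stmt 1: x := y + z  -- replace 2 occurrence(s) of x with (y + z)
  => ( ( ( ( 3 - z ) * ( ( y + z ) * 3 ) ) - z ) * ( ( ( 3 - z ) * ( ( y + z ) * 3 ) ) - z ) ) <= 4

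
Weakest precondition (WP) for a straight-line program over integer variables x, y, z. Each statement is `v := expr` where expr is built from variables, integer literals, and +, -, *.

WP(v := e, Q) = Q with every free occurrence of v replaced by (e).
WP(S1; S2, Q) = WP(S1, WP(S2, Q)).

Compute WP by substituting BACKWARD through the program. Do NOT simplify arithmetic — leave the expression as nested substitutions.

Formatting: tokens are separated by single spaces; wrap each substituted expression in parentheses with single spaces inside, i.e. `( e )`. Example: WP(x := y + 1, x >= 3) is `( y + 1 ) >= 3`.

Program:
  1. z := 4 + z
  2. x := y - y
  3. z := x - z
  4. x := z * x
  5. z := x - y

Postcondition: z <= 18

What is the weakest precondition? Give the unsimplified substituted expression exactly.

Answer: ( ( ( ( y - y ) - ( 4 + z ) ) * ( y - y ) ) - y ) <= 18

Derivation:
post: z <= 18
stmt 5: z := x - y  -- replace 1 occurrence(s) of z with (x - y)
  => ( x - y ) <= 18
stmt 4: x := z * x  -- replace 1 occurrence(s) of x with (z * x)
  => ( ( z * x ) - y ) <= 18
stmt 3: z := x - z  -- replace 1 occurrence(s) of z with (x - z)
  => ( ( ( x - z ) * x ) - y ) <= 18
stmt 2: x := y - y  -- replace 2 occurrence(s) of x with (y - y)
  => ( ( ( ( y - y ) - z ) * ( y - y ) ) - y ) <= 18
stmt 1: z := 4 + z  -- replace 1 occurrence(s) of z with (4 + z)
  => ( ( ( ( y - y ) - ( 4 + z ) ) * ( y - y ) ) - y ) <= 18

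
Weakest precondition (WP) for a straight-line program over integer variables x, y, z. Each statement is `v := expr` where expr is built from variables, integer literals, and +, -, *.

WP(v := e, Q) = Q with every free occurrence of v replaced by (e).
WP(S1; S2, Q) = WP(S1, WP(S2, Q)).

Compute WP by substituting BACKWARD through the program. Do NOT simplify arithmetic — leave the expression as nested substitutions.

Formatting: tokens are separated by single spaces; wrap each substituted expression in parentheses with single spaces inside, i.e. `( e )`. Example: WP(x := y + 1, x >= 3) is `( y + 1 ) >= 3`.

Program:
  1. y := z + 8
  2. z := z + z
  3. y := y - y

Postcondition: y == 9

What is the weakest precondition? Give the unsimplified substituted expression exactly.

post: y == 9
stmt 3: y := y - y  -- replace 1 occurrence(s) of y with (y - y)
  => ( y - y ) == 9
stmt 2: z := z + z  -- replace 0 occurrence(s) of z with (z + z)
  => ( y - y ) == 9
stmt 1: y := z + 8  -- replace 2 occurrence(s) of y with (z + 8)
  => ( ( z + 8 ) - ( z + 8 ) ) == 9

Answer: ( ( z + 8 ) - ( z + 8 ) ) == 9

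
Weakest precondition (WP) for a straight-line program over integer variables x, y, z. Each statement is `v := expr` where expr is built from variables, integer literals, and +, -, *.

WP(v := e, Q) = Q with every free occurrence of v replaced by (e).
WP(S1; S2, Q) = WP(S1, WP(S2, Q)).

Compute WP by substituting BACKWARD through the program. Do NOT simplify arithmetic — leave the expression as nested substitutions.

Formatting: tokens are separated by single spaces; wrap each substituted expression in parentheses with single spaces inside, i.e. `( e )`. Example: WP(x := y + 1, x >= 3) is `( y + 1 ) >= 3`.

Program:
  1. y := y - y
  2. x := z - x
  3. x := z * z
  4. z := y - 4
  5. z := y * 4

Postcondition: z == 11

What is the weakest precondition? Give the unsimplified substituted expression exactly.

post: z == 11
stmt 5: z := y * 4  -- replace 1 occurrence(s) of z with (y * 4)
  => ( y * 4 ) == 11
stmt 4: z := y - 4  -- replace 0 occurrence(s) of z with (y - 4)
  => ( y * 4 ) == 11
stmt 3: x := z * z  -- replace 0 occurrence(s) of x with (z * z)
  => ( y * 4 ) == 11
stmt 2: x := z - x  -- replace 0 occurrence(s) of x with (z - x)
  => ( y * 4 ) == 11
stmt 1: y := y - y  -- replace 1 occurrence(s) of y with (y - y)
  => ( ( y - y ) * 4 ) == 11

Answer: ( ( y - y ) * 4 ) == 11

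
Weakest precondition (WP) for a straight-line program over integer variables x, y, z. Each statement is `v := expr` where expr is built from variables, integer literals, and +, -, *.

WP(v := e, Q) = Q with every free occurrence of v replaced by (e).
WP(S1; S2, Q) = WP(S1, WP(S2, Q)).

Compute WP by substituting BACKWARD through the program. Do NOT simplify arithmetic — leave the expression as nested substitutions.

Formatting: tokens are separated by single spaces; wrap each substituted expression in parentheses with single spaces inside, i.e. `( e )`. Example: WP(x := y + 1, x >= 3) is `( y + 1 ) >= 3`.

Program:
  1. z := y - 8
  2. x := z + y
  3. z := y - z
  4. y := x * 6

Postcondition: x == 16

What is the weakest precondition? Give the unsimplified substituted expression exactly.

Answer: ( ( y - 8 ) + y ) == 16

Derivation:
post: x == 16
stmt 4: y := x * 6  -- replace 0 occurrence(s) of y with (x * 6)
  => x == 16
stmt 3: z := y - z  -- replace 0 occurrence(s) of z with (y - z)
  => x == 16
stmt 2: x := z + y  -- replace 1 occurrence(s) of x with (z + y)
  => ( z + y ) == 16
stmt 1: z := y - 8  -- replace 1 occurrence(s) of z with (y - 8)
  => ( ( y - 8 ) + y ) == 16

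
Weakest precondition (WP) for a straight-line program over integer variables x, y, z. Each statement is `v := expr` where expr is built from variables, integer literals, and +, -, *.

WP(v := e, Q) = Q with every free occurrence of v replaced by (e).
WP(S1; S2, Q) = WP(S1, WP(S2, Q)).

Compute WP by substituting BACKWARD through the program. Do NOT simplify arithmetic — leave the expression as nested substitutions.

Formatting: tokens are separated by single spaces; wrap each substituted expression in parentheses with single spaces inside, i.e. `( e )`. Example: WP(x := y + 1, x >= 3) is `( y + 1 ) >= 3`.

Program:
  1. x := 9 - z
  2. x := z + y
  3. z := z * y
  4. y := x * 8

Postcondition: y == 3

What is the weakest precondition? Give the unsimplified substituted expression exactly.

post: y == 3
stmt 4: y := x * 8  -- replace 1 occurrence(s) of y with (x * 8)
  => ( x * 8 ) == 3
stmt 3: z := z * y  -- replace 0 occurrence(s) of z with (z * y)
  => ( x * 8 ) == 3
stmt 2: x := z + y  -- replace 1 occurrence(s) of x with (z + y)
  => ( ( z + y ) * 8 ) == 3
stmt 1: x := 9 - z  -- replace 0 occurrence(s) of x with (9 - z)
  => ( ( z + y ) * 8 ) == 3

Answer: ( ( z + y ) * 8 ) == 3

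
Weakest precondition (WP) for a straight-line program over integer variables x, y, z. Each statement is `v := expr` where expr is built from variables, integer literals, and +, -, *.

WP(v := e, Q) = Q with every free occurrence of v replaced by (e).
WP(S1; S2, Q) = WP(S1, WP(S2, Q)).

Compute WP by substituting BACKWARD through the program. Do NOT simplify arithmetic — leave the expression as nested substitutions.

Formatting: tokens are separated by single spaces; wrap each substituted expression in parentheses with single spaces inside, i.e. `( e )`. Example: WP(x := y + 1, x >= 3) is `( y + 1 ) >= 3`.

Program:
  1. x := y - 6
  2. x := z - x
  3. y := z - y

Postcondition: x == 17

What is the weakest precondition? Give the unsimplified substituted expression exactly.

post: x == 17
stmt 3: y := z - y  -- replace 0 occurrence(s) of y with (z - y)
  => x == 17
stmt 2: x := z - x  -- replace 1 occurrence(s) of x with (z - x)
  => ( z - x ) == 17
stmt 1: x := y - 6  -- replace 1 occurrence(s) of x with (y - 6)
  => ( z - ( y - 6 ) ) == 17

Answer: ( z - ( y - 6 ) ) == 17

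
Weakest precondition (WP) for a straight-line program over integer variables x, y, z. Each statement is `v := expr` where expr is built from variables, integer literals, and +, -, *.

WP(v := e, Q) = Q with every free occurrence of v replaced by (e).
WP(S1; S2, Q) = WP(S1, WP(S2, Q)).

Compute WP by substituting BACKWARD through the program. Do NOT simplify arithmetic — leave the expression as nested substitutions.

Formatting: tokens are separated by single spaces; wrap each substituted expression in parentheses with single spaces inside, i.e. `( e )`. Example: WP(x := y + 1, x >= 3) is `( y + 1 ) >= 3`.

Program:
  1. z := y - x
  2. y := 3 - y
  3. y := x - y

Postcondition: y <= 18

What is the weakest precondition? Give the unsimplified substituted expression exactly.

post: y <= 18
stmt 3: y := x - y  -- replace 1 occurrence(s) of y with (x - y)
  => ( x - y ) <= 18
stmt 2: y := 3 - y  -- replace 1 occurrence(s) of y with (3 - y)
  => ( x - ( 3 - y ) ) <= 18
stmt 1: z := y - x  -- replace 0 occurrence(s) of z with (y - x)
  => ( x - ( 3 - y ) ) <= 18

Answer: ( x - ( 3 - y ) ) <= 18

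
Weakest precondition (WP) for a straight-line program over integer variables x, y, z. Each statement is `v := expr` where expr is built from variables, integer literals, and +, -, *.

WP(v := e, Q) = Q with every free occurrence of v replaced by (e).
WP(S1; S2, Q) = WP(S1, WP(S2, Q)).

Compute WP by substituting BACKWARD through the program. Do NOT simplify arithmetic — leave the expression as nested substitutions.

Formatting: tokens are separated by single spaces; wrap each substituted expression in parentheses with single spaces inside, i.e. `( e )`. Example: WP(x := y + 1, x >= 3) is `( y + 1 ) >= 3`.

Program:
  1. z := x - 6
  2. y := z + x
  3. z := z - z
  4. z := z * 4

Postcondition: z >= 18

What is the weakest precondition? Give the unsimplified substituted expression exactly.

post: z >= 18
stmt 4: z := z * 4  -- replace 1 occurrence(s) of z with (z * 4)
  => ( z * 4 ) >= 18
stmt 3: z := z - z  -- replace 1 occurrence(s) of z with (z - z)
  => ( ( z - z ) * 4 ) >= 18
stmt 2: y := z + x  -- replace 0 occurrence(s) of y with (z + x)
  => ( ( z - z ) * 4 ) >= 18
stmt 1: z := x - 6  -- replace 2 occurrence(s) of z with (x - 6)
  => ( ( ( x - 6 ) - ( x - 6 ) ) * 4 ) >= 18

Answer: ( ( ( x - 6 ) - ( x - 6 ) ) * 4 ) >= 18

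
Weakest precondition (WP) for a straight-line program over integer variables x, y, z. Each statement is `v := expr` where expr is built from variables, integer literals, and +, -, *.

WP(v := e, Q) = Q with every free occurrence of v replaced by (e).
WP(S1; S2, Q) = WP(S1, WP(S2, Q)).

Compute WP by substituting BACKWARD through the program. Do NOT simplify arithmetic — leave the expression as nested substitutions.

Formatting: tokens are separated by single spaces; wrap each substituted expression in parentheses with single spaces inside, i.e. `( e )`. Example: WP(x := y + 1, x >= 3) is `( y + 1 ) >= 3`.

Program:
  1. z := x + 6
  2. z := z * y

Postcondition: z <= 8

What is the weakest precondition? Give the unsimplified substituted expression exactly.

post: z <= 8
stmt 2: z := z * y  -- replace 1 occurrence(s) of z with (z * y)
  => ( z * y ) <= 8
stmt 1: z := x + 6  -- replace 1 occurrence(s) of z with (x + 6)
  => ( ( x + 6 ) * y ) <= 8

Answer: ( ( x + 6 ) * y ) <= 8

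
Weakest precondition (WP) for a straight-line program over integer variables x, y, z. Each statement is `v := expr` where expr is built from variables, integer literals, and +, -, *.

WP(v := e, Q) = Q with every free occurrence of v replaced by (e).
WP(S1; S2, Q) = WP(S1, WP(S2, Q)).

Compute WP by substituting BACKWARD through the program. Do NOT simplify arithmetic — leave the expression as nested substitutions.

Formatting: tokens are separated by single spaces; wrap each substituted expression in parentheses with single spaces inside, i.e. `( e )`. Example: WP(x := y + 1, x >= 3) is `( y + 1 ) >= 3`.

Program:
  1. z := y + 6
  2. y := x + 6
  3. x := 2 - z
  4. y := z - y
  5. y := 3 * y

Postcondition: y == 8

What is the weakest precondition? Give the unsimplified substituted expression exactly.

Answer: ( 3 * ( ( y + 6 ) - ( x + 6 ) ) ) == 8

Derivation:
post: y == 8
stmt 5: y := 3 * y  -- replace 1 occurrence(s) of y with (3 * y)
  => ( 3 * y ) == 8
stmt 4: y := z - y  -- replace 1 occurrence(s) of y with (z - y)
  => ( 3 * ( z - y ) ) == 8
stmt 3: x := 2 - z  -- replace 0 occurrence(s) of x with (2 - z)
  => ( 3 * ( z - y ) ) == 8
stmt 2: y := x + 6  -- replace 1 occurrence(s) of y with (x + 6)
  => ( 3 * ( z - ( x + 6 ) ) ) == 8
stmt 1: z := y + 6  -- replace 1 occurrence(s) of z with (y + 6)
  => ( 3 * ( ( y + 6 ) - ( x + 6 ) ) ) == 8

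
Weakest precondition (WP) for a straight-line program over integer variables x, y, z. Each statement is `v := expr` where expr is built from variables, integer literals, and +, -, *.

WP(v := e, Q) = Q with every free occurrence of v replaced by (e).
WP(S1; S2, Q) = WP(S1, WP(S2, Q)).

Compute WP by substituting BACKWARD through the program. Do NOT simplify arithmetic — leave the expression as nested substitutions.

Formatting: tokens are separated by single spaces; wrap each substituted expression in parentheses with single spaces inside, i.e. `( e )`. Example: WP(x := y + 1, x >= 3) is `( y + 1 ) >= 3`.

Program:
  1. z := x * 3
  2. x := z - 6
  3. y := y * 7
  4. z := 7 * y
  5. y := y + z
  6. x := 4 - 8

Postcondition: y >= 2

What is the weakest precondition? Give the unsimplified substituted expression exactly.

Answer: ( ( y * 7 ) + ( 7 * ( y * 7 ) ) ) >= 2

Derivation:
post: y >= 2
stmt 6: x := 4 - 8  -- replace 0 occurrence(s) of x with (4 - 8)
  => y >= 2
stmt 5: y := y + z  -- replace 1 occurrence(s) of y with (y + z)
  => ( y + z ) >= 2
stmt 4: z := 7 * y  -- replace 1 occurrence(s) of z with (7 * y)
  => ( y + ( 7 * y ) ) >= 2
stmt 3: y := y * 7  -- replace 2 occurrence(s) of y with (y * 7)
  => ( ( y * 7 ) + ( 7 * ( y * 7 ) ) ) >= 2
stmt 2: x := z - 6  -- replace 0 occurrence(s) of x with (z - 6)
  => ( ( y * 7 ) + ( 7 * ( y * 7 ) ) ) >= 2
stmt 1: z := x * 3  -- replace 0 occurrence(s) of z with (x * 3)
  => ( ( y * 7 ) + ( 7 * ( y * 7 ) ) ) >= 2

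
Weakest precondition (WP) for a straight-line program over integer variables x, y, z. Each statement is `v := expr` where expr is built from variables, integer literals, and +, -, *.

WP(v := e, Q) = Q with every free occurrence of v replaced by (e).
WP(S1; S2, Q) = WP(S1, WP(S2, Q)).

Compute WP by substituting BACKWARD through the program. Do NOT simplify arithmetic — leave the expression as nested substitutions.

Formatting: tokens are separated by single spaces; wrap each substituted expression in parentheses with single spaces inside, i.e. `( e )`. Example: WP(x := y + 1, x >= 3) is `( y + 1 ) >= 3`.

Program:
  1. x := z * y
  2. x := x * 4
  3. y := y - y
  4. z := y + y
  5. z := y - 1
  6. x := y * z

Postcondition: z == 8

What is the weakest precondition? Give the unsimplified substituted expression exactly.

Answer: ( ( y - y ) - 1 ) == 8

Derivation:
post: z == 8
stmt 6: x := y * z  -- replace 0 occurrence(s) of x with (y * z)
  => z == 8
stmt 5: z := y - 1  -- replace 1 occurrence(s) of z with (y - 1)
  => ( y - 1 ) == 8
stmt 4: z := y + y  -- replace 0 occurrence(s) of z with (y + y)
  => ( y - 1 ) == 8
stmt 3: y := y - y  -- replace 1 occurrence(s) of y with (y - y)
  => ( ( y - y ) - 1 ) == 8
stmt 2: x := x * 4  -- replace 0 occurrence(s) of x with (x * 4)
  => ( ( y - y ) - 1 ) == 8
stmt 1: x := z * y  -- replace 0 occurrence(s) of x with (z * y)
  => ( ( y - y ) - 1 ) == 8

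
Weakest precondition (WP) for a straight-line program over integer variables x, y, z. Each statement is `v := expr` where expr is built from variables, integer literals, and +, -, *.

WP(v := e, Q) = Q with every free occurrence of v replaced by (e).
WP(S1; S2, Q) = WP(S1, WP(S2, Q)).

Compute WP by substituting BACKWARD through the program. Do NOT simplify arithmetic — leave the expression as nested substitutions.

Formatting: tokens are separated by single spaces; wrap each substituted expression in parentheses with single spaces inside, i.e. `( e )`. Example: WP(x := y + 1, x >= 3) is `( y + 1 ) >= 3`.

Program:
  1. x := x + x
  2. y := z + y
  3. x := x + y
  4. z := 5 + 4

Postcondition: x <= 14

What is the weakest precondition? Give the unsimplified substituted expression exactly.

Answer: ( ( x + x ) + ( z + y ) ) <= 14

Derivation:
post: x <= 14
stmt 4: z := 5 + 4  -- replace 0 occurrence(s) of z with (5 + 4)
  => x <= 14
stmt 3: x := x + y  -- replace 1 occurrence(s) of x with (x + y)
  => ( x + y ) <= 14
stmt 2: y := z + y  -- replace 1 occurrence(s) of y with (z + y)
  => ( x + ( z + y ) ) <= 14
stmt 1: x := x + x  -- replace 1 occurrence(s) of x with (x + x)
  => ( ( x + x ) + ( z + y ) ) <= 14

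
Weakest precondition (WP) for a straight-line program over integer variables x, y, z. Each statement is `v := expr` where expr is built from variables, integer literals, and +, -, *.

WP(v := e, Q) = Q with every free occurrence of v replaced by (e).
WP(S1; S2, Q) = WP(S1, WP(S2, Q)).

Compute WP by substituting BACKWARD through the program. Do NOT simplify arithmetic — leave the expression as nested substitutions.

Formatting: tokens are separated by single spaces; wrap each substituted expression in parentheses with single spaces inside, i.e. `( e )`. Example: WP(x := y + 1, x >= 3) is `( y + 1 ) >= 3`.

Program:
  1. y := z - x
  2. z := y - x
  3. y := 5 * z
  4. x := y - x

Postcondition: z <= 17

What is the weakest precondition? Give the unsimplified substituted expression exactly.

post: z <= 17
stmt 4: x := y - x  -- replace 0 occurrence(s) of x with (y - x)
  => z <= 17
stmt 3: y := 5 * z  -- replace 0 occurrence(s) of y with (5 * z)
  => z <= 17
stmt 2: z := y - x  -- replace 1 occurrence(s) of z with (y - x)
  => ( y - x ) <= 17
stmt 1: y := z - x  -- replace 1 occurrence(s) of y with (z - x)
  => ( ( z - x ) - x ) <= 17

Answer: ( ( z - x ) - x ) <= 17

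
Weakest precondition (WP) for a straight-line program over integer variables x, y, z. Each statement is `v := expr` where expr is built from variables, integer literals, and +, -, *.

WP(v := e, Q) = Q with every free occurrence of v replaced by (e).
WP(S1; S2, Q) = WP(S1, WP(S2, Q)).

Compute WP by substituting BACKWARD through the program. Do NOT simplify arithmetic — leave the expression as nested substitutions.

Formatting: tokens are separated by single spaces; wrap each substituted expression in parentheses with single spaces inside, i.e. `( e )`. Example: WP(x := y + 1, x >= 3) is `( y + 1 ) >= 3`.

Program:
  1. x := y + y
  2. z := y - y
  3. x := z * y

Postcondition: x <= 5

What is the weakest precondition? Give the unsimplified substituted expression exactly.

post: x <= 5
stmt 3: x := z * y  -- replace 1 occurrence(s) of x with (z * y)
  => ( z * y ) <= 5
stmt 2: z := y - y  -- replace 1 occurrence(s) of z with (y - y)
  => ( ( y - y ) * y ) <= 5
stmt 1: x := y + y  -- replace 0 occurrence(s) of x with (y + y)
  => ( ( y - y ) * y ) <= 5

Answer: ( ( y - y ) * y ) <= 5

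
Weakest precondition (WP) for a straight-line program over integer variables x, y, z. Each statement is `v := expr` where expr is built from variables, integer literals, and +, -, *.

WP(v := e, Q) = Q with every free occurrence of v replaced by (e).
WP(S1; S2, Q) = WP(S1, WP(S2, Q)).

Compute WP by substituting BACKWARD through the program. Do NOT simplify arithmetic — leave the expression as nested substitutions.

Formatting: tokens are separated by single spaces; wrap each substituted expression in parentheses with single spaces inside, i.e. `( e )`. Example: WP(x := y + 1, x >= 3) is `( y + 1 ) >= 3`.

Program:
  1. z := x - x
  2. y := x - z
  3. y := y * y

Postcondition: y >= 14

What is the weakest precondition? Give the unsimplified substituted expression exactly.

post: y >= 14
stmt 3: y := y * y  -- replace 1 occurrence(s) of y with (y * y)
  => ( y * y ) >= 14
stmt 2: y := x - z  -- replace 2 occurrence(s) of y with (x - z)
  => ( ( x - z ) * ( x - z ) ) >= 14
stmt 1: z := x - x  -- replace 2 occurrence(s) of z with (x - x)
  => ( ( x - ( x - x ) ) * ( x - ( x - x ) ) ) >= 14

Answer: ( ( x - ( x - x ) ) * ( x - ( x - x ) ) ) >= 14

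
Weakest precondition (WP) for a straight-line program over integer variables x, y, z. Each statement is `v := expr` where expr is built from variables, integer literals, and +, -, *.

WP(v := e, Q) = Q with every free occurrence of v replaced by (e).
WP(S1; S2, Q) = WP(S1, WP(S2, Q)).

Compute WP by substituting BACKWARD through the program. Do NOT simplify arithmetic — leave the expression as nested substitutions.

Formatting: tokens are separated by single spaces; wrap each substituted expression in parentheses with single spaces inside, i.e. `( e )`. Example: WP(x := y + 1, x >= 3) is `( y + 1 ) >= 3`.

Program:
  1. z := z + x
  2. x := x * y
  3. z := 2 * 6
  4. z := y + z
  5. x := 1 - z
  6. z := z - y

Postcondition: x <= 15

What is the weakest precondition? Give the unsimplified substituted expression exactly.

post: x <= 15
stmt 6: z := z - y  -- replace 0 occurrence(s) of z with (z - y)
  => x <= 15
stmt 5: x := 1 - z  -- replace 1 occurrence(s) of x with (1 - z)
  => ( 1 - z ) <= 15
stmt 4: z := y + z  -- replace 1 occurrence(s) of z with (y + z)
  => ( 1 - ( y + z ) ) <= 15
stmt 3: z := 2 * 6  -- replace 1 occurrence(s) of z with (2 * 6)
  => ( 1 - ( y + ( 2 * 6 ) ) ) <= 15
stmt 2: x := x * y  -- replace 0 occurrence(s) of x with (x * y)
  => ( 1 - ( y + ( 2 * 6 ) ) ) <= 15
stmt 1: z := z + x  -- replace 0 occurrence(s) of z with (z + x)
  => ( 1 - ( y + ( 2 * 6 ) ) ) <= 15

Answer: ( 1 - ( y + ( 2 * 6 ) ) ) <= 15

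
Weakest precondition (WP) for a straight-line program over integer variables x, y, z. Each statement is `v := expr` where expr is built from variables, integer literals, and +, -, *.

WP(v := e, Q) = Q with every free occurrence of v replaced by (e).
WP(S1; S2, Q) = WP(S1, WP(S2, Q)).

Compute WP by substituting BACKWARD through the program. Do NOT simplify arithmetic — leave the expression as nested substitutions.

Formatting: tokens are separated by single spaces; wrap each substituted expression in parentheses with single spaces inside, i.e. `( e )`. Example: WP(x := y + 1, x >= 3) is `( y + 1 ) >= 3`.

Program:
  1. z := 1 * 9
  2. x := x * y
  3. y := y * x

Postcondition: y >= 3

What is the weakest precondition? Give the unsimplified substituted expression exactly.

post: y >= 3
stmt 3: y := y * x  -- replace 1 occurrence(s) of y with (y * x)
  => ( y * x ) >= 3
stmt 2: x := x * y  -- replace 1 occurrence(s) of x with (x * y)
  => ( y * ( x * y ) ) >= 3
stmt 1: z := 1 * 9  -- replace 0 occurrence(s) of z with (1 * 9)
  => ( y * ( x * y ) ) >= 3

Answer: ( y * ( x * y ) ) >= 3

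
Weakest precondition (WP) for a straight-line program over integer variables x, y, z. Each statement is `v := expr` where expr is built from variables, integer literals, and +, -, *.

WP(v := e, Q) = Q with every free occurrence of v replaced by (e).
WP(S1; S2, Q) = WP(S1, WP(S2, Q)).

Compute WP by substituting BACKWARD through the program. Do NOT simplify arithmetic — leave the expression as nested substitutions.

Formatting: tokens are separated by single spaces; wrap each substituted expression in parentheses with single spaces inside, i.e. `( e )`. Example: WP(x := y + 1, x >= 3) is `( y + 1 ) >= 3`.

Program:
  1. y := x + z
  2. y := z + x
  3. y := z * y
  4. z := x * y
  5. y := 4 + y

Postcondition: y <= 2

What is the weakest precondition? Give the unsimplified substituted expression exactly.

post: y <= 2
stmt 5: y := 4 + y  -- replace 1 occurrence(s) of y with (4 + y)
  => ( 4 + y ) <= 2
stmt 4: z := x * y  -- replace 0 occurrence(s) of z with (x * y)
  => ( 4 + y ) <= 2
stmt 3: y := z * y  -- replace 1 occurrence(s) of y with (z * y)
  => ( 4 + ( z * y ) ) <= 2
stmt 2: y := z + x  -- replace 1 occurrence(s) of y with (z + x)
  => ( 4 + ( z * ( z + x ) ) ) <= 2
stmt 1: y := x + z  -- replace 0 occurrence(s) of y with (x + z)
  => ( 4 + ( z * ( z + x ) ) ) <= 2

Answer: ( 4 + ( z * ( z + x ) ) ) <= 2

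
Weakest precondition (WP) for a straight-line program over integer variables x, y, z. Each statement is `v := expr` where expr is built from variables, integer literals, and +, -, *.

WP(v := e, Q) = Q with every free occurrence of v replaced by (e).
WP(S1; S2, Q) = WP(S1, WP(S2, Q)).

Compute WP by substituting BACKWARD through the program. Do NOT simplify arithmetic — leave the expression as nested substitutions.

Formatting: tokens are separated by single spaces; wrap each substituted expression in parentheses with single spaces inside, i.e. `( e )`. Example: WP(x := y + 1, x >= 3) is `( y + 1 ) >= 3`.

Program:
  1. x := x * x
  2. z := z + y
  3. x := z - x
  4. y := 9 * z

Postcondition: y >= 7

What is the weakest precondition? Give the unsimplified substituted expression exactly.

post: y >= 7
stmt 4: y := 9 * z  -- replace 1 occurrence(s) of y with (9 * z)
  => ( 9 * z ) >= 7
stmt 3: x := z - x  -- replace 0 occurrence(s) of x with (z - x)
  => ( 9 * z ) >= 7
stmt 2: z := z + y  -- replace 1 occurrence(s) of z with (z + y)
  => ( 9 * ( z + y ) ) >= 7
stmt 1: x := x * x  -- replace 0 occurrence(s) of x with (x * x)
  => ( 9 * ( z + y ) ) >= 7

Answer: ( 9 * ( z + y ) ) >= 7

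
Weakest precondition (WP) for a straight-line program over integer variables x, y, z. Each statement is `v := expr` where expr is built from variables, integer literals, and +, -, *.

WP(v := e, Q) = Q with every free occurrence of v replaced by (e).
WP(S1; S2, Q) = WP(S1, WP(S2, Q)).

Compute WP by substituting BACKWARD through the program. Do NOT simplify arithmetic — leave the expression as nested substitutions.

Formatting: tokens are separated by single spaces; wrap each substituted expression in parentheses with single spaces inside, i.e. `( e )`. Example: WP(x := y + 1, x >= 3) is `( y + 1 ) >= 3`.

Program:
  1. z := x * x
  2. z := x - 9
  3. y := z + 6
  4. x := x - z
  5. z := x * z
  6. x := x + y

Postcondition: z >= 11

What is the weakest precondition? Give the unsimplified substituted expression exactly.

post: z >= 11
stmt 6: x := x + y  -- replace 0 occurrence(s) of x with (x + y)
  => z >= 11
stmt 5: z := x * z  -- replace 1 occurrence(s) of z with (x * z)
  => ( x * z ) >= 11
stmt 4: x := x - z  -- replace 1 occurrence(s) of x with (x - z)
  => ( ( x - z ) * z ) >= 11
stmt 3: y := z + 6  -- replace 0 occurrence(s) of y with (z + 6)
  => ( ( x - z ) * z ) >= 11
stmt 2: z := x - 9  -- replace 2 occurrence(s) of z with (x - 9)
  => ( ( x - ( x - 9 ) ) * ( x - 9 ) ) >= 11
stmt 1: z := x * x  -- replace 0 occurrence(s) of z with (x * x)
  => ( ( x - ( x - 9 ) ) * ( x - 9 ) ) >= 11

Answer: ( ( x - ( x - 9 ) ) * ( x - 9 ) ) >= 11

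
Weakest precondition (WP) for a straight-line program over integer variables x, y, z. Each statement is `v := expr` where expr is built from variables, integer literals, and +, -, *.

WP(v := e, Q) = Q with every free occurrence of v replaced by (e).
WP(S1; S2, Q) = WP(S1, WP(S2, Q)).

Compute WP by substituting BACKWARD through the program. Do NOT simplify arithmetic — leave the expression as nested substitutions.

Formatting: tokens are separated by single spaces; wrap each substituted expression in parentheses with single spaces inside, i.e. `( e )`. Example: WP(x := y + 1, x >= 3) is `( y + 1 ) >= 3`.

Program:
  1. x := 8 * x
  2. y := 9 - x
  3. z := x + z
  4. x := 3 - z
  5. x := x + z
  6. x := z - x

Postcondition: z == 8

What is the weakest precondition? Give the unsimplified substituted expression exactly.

Answer: ( ( 8 * x ) + z ) == 8

Derivation:
post: z == 8
stmt 6: x := z - x  -- replace 0 occurrence(s) of x with (z - x)
  => z == 8
stmt 5: x := x + z  -- replace 0 occurrence(s) of x with (x + z)
  => z == 8
stmt 4: x := 3 - z  -- replace 0 occurrence(s) of x with (3 - z)
  => z == 8
stmt 3: z := x + z  -- replace 1 occurrence(s) of z with (x + z)
  => ( x + z ) == 8
stmt 2: y := 9 - x  -- replace 0 occurrence(s) of y with (9 - x)
  => ( x + z ) == 8
stmt 1: x := 8 * x  -- replace 1 occurrence(s) of x with (8 * x)
  => ( ( 8 * x ) + z ) == 8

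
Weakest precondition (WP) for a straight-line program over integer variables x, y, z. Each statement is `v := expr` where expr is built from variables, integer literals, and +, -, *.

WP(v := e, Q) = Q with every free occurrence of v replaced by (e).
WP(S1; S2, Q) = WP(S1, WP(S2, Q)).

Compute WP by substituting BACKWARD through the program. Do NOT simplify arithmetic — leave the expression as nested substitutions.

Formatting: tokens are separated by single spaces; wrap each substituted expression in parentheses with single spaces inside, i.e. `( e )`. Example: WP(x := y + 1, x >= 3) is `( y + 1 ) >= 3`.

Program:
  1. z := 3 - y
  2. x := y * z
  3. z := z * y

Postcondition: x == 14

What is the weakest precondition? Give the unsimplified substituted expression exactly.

post: x == 14
stmt 3: z := z * y  -- replace 0 occurrence(s) of z with (z * y)
  => x == 14
stmt 2: x := y * z  -- replace 1 occurrence(s) of x with (y * z)
  => ( y * z ) == 14
stmt 1: z := 3 - y  -- replace 1 occurrence(s) of z with (3 - y)
  => ( y * ( 3 - y ) ) == 14

Answer: ( y * ( 3 - y ) ) == 14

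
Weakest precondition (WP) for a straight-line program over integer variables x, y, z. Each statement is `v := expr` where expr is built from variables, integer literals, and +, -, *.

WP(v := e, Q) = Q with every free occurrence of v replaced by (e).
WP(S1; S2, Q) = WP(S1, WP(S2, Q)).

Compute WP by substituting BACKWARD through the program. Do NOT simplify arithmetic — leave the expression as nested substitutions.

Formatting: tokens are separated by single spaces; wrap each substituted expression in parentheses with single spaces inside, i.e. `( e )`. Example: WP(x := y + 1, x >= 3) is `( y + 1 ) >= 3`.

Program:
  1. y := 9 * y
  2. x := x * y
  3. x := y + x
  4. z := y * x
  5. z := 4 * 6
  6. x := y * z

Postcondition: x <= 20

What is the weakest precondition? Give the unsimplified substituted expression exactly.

post: x <= 20
stmt 6: x := y * z  -- replace 1 occurrence(s) of x with (y * z)
  => ( y * z ) <= 20
stmt 5: z := 4 * 6  -- replace 1 occurrence(s) of z with (4 * 6)
  => ( y * ( 4 * 6 ) ) <= 20
stmt 4: z := y * x  -- replace 0 occurrence(s) of z with (y * x)
  => ( y * ( 4 * 6 ) ) <= 20
stmt 3: x := y + x  -- replace 0 occurrence(s) of x with (y + x)
  => ( y * ( 4 * 6 ) ) <= 20
stmt 2: x := x * y  -- replace 0 occurrence(s) of x with (x * y)
  => ( y * ( 4 * 6 ) ) <= 20
stmt 1: y := 9 * y  -- replace 1 occurrence(s) of y with (9 * y)
  => ( ( 9 * y ) * ( 4 * 6 ) ) <= 20

Answer: ( ( 9 * y ) * ( 4 * 6 ) ) <= 20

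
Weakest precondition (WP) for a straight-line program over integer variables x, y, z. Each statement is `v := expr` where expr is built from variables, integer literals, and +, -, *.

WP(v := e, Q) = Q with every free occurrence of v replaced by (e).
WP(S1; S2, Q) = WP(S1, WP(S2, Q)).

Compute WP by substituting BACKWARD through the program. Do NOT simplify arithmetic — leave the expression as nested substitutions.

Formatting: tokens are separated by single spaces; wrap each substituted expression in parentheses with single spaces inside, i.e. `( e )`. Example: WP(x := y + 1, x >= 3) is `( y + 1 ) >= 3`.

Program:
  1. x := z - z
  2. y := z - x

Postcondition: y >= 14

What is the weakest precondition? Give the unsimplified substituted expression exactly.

Answer: ( z - ( z - z ) ) >= 14

Derivation:
post: y >= 14
stmt 2: y := z - x  -- replace 1 occurrence(s) of y with (z - x)
  => ( z - x ) >= 14
stmt 1: x := z - z  -- replace 1 occurrence(s) of x with (z - z)
  => ( z - ( z - z ) ) >= 14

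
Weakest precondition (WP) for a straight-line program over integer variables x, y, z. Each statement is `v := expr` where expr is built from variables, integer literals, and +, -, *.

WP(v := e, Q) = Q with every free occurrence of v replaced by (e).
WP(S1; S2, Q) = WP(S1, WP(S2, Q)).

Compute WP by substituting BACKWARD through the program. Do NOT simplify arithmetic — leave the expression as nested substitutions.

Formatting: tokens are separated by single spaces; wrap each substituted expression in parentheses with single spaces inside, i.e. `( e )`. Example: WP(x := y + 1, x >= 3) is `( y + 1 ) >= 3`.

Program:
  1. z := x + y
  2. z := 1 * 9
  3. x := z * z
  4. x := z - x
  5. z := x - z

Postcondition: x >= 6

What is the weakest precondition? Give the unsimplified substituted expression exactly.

Answer: ( ( 1 * 9 ) - ( ( 1 * 9 ) * ( 1 * 9 ) ) ) >= 6

Derivation:
post: x >= 6
stmt 5: z := x - z  -- replace 0 occurrence(s) of z with (x - z)
  => x >= 6
stmt 4: x := z - x  -- replace 1 occurrence(s) of x with (z - x)
  => ( z - x ) >= 6
stmt 3: x := z * z  -- replace 1 occurrence(s) of x with (z * z)
  => ( z - ( z * z ) ) >= 6
stmt 2: z := 1 * 9  -- replace 3 occurrence(s) of z with (1 * 9)
  => ( ( 1 * 9 ) - ( ( 1 * 9 ) * ( 1 * 9 ) ) ) >= 6
stmt 1: z := x + y  -- replace 0 occurrence(s) of z with (x + y)
  => ( ( 1 * 9 ) - ( ( 1 * 9 ) * ( 1 * 9 ) ) ) >= 6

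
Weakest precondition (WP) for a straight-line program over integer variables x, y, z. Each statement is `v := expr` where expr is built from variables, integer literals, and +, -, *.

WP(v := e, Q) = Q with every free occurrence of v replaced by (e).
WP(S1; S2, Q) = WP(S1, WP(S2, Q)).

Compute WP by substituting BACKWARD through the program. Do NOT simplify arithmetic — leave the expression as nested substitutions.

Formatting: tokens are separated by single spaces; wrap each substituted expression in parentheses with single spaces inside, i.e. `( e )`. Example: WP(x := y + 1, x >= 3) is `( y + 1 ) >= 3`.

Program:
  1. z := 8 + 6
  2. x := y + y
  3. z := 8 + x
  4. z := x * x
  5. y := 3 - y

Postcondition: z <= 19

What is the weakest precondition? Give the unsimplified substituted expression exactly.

Answer: ( ( y + y ) * ( y + y ) ) <= 19

Derivation:
post: z <= 19
stmt 5: y := 3 - y  -- replace 0 occurrence(s) of y with (3 - y)
  => z <= 19
stmt 4: z := x * x  -- replace 1 occurrence(s) of z with (x * x)
  => ( x * x ) <= 19
stmt 3: z := 8 + x  -- replace 0 occurrence(s) of z with (8 + x)
  => ( x * x ) <= 19
stmt 2: x := y + y  -- replace 2 occurrence(s) of x with (y + y)
  => ( ( y + y ) * ( y + y ) ) <= 19
stmt 1: z := 8 + 6  -- replace 0 occurrence(s) of z with (8 + 6)
  => ( ( y + y ) * ( y + y ) ) <= 19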